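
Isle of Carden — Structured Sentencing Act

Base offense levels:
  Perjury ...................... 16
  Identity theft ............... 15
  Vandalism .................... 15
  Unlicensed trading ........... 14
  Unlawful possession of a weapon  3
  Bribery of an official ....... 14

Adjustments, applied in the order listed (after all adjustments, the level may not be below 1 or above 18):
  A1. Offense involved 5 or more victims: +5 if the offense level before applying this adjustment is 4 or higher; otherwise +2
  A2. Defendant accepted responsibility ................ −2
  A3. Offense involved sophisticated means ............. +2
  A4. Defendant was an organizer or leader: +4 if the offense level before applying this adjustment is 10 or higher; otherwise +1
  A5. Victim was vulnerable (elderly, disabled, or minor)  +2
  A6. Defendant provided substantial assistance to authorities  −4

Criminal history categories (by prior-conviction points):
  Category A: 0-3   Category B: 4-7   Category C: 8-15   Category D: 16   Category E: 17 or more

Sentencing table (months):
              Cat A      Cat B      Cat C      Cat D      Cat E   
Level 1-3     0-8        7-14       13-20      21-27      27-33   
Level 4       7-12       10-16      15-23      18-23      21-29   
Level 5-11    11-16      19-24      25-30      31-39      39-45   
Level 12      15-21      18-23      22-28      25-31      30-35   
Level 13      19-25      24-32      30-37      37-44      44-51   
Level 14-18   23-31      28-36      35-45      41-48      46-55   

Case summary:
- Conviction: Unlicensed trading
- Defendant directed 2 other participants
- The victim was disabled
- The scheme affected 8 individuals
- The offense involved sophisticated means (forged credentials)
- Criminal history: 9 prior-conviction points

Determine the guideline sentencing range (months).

35-45 months

Base offense level for unlicensed trading: 14.
A1 applies (level before this adjustment is 14 ≥ 4, so +5): 14 + 5 = 19.
A2 does not apply.
A3 applies: 19 + 2 = 21.
A4 applies (level before this adjustment is 21 ≥ 10, so +4): 21 + 4 = 25.
A5 applies: 25 + 2 = 27.
Level 27 exceeds the maximum of 18; capped at 18.
Final offense level: 18.
Criminal history: 9 prior points → Category C (8-15).
Level 18 falls in the 14-18 band.
Grid: Level 14-18 × Category C = 35-45 months.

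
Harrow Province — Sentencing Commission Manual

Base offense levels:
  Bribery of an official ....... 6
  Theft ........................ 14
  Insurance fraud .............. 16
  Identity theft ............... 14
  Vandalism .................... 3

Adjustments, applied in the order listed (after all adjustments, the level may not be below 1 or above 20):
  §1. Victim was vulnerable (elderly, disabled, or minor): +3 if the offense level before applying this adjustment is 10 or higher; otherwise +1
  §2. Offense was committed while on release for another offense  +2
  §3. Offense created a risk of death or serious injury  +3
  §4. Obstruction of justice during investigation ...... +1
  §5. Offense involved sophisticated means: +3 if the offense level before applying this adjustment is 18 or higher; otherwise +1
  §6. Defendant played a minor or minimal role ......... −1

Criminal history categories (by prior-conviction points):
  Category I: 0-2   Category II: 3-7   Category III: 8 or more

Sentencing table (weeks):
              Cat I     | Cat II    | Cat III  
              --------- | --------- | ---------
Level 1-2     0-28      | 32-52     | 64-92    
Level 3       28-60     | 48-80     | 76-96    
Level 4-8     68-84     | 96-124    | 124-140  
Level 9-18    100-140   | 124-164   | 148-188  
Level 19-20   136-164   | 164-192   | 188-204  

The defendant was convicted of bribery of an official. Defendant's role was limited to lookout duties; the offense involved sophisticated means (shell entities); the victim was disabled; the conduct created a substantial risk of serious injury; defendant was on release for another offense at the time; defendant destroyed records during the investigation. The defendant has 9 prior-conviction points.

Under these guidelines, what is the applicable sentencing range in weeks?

148-188 weeks

Base offense level for bribery of an official: 6.
§1 applies (level before this adjustment is 6 < 10, so +1): 6 + 1 = 7.
§2 applies: 7 + 2 = 9.
§3 applies: 9 + 3 = 12.
§4 applies: 12 + 1 = 13.
§5 applies (level before this adjustment is 13 < 18, so +1): 13 + 1 = 14.
§6 applies: 14 − 1 = 13.
Final offense level: 13.
Criminal history: 9 prior points → Category III (8+).
Level 13 falls in the 9-18 band.
Grid: Level 9-18 × Category III = 148-188 weeks.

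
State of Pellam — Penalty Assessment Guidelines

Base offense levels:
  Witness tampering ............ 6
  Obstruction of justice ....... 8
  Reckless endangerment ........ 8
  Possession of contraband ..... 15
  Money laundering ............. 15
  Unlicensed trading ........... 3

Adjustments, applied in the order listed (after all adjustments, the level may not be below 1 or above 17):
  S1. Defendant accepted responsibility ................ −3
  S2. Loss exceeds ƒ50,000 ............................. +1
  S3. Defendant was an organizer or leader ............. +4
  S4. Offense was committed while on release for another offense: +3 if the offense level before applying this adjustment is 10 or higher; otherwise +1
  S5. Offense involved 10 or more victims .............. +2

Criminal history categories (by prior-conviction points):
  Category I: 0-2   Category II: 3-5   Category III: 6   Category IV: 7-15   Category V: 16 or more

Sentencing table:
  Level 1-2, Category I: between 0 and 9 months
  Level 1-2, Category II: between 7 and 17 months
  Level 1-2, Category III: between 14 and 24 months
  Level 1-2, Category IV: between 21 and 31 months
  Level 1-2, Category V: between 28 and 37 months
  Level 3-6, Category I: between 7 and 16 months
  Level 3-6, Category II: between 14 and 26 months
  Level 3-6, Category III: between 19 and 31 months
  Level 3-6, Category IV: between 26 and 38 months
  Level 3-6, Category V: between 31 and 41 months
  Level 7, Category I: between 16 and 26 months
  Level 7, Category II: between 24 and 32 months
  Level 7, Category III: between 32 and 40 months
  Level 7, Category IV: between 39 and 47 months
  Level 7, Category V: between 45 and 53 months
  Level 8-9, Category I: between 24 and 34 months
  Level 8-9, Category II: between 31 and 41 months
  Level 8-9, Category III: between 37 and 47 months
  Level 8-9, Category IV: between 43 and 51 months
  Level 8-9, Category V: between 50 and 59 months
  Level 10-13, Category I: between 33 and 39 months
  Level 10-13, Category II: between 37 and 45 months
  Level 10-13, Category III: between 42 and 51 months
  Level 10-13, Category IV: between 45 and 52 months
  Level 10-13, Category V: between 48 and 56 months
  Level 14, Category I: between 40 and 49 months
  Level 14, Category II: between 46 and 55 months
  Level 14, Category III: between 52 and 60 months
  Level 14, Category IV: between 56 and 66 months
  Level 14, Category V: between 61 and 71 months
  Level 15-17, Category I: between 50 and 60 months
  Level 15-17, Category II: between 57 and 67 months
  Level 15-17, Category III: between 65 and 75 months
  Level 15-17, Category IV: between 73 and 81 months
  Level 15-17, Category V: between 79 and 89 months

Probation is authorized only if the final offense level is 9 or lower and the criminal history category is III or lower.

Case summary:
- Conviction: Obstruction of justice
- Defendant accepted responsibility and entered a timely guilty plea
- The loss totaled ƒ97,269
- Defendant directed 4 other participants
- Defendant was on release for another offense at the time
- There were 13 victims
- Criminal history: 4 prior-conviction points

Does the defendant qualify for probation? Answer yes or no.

No

Base offense level for obstruction of justice: 8.
S1 applies: 8 − 3 = 5.
S2 applies: 5 + 1 = 6.
S3 applies: 6 + 4 = 10.
S4 applies (level before this adjustment is 10 ≥ 10, so +3): 10 + 3 = 13.
S5 applies: 13 + 2 = 15.
Final offense level: 15.
Criminal history: 4 prior points → Category II (3-5).
Level 15 falls in the 15-17 band.
Grid: Level 15-17 × Category II = 57-67 months.
Probation check: level 15 > 9 and category II ≤ III → not eligible.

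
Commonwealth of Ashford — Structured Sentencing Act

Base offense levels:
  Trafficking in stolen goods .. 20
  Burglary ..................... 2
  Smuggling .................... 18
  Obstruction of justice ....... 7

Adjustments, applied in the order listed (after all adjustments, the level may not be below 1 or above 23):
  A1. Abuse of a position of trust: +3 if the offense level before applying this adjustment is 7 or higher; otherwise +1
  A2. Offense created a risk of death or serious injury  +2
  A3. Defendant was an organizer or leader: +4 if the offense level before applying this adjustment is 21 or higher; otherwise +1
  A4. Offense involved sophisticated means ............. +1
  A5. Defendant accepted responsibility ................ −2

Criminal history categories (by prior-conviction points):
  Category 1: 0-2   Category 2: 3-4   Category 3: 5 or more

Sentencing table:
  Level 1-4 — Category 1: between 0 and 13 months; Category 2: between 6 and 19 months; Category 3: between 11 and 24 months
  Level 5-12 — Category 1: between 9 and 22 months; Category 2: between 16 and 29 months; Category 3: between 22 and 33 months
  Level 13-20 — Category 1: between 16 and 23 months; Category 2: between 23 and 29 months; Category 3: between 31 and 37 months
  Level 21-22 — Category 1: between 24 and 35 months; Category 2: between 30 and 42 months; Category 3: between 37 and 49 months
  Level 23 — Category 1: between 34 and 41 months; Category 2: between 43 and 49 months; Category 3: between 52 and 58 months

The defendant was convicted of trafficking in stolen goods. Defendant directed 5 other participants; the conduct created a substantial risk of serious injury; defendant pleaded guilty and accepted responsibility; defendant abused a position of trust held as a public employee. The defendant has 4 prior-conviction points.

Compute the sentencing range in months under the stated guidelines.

43-49 months

Base offense level for trafficking in stolen goods: 20.
A1 applies (level before this adjustment is 20 ≥ 7, so +3): 20 + 3 = 23.
A2 applies: 23 + 2 = 25.
A3 applies (level before this adjustment is 25 ≥ 21, so +4): 25 + 4 = 29.
A5 applies: 29 − 2 = 27.
Level 27 exceeds the maximum of 23; capped at 23.
Final offense level: 23.
Criminal history: 4 prior points → Category 2 (3-4).
Level 23 falls in the 23 band.
Grid: Level 23 × Category 2 = 43-49 months.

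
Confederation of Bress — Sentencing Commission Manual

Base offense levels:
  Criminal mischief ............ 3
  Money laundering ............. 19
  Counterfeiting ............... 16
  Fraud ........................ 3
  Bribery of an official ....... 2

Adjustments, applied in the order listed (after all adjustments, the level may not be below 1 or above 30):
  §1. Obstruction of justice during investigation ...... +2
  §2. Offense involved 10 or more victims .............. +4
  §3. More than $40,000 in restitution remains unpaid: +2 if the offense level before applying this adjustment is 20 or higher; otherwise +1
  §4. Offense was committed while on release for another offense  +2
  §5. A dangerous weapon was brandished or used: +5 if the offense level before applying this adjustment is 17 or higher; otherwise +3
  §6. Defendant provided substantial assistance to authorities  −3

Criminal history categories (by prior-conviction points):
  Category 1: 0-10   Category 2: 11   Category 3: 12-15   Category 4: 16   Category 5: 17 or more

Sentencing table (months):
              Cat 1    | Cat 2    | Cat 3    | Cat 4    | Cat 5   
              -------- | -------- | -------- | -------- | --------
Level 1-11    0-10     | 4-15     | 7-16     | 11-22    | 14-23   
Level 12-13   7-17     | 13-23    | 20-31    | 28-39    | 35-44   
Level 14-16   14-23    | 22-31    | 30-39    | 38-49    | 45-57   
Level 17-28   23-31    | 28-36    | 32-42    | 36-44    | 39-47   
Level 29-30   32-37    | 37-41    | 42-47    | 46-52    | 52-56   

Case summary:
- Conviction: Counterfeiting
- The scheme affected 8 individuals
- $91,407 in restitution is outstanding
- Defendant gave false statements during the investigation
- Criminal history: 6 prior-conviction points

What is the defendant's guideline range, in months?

23-31 months

Base offense level for counterfeiting: 16.
§1 applies: 16 + 2 = 18.
§3 applies (level before this adjustment is 18 < 20, so +1): 18 + 1 = 19.
Final offense level: 19.
Criminal history: 6 prior points → Category 1 (0-10).
Level 19 falls in the 17-28 band.
Grid: Level 17-28 × Category 1 = 23-31 months.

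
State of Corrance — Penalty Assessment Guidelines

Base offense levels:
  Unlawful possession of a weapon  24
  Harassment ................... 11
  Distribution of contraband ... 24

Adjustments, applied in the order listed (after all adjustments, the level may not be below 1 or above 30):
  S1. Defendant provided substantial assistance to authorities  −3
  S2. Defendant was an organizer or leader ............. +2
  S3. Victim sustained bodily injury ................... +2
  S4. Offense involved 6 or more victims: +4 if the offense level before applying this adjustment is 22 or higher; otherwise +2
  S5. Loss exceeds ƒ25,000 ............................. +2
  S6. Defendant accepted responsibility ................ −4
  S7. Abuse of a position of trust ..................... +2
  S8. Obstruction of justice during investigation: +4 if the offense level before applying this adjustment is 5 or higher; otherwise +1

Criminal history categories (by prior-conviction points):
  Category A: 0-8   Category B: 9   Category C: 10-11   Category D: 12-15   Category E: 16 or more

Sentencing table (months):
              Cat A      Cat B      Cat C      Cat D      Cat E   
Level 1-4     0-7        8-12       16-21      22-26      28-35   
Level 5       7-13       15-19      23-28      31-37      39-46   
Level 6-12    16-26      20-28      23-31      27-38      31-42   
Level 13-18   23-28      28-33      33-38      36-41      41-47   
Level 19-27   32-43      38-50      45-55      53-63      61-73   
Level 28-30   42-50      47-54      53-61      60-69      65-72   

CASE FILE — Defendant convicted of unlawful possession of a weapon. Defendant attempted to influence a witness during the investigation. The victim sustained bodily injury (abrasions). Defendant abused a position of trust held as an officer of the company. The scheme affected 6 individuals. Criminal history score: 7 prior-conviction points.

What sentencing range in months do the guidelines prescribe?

42-50 months

Base offense level for unlawful possession of a weapon: 24.
S1 does not apply.
S2 does not apply.
S3 applies: 24 + 2 = 26.
S4 applies (level before this adjustment is 26 ≥ 22, so +4): 26 + 4 = 30.
S7 applies: 30 + 2 = 32.
S8 applies (level before this adjustment is 32 ≥ 5, so +4): 32 + 4 = 36.
Level 36 exceeds the maximum of 30; capped at 30.
Final offense level: 30.
Criminal history: 7 prior points → Category A (0-8).
Level 30 falls in the 28-30 band.
Grid: Level 28-30 × Category A = 42-50 months.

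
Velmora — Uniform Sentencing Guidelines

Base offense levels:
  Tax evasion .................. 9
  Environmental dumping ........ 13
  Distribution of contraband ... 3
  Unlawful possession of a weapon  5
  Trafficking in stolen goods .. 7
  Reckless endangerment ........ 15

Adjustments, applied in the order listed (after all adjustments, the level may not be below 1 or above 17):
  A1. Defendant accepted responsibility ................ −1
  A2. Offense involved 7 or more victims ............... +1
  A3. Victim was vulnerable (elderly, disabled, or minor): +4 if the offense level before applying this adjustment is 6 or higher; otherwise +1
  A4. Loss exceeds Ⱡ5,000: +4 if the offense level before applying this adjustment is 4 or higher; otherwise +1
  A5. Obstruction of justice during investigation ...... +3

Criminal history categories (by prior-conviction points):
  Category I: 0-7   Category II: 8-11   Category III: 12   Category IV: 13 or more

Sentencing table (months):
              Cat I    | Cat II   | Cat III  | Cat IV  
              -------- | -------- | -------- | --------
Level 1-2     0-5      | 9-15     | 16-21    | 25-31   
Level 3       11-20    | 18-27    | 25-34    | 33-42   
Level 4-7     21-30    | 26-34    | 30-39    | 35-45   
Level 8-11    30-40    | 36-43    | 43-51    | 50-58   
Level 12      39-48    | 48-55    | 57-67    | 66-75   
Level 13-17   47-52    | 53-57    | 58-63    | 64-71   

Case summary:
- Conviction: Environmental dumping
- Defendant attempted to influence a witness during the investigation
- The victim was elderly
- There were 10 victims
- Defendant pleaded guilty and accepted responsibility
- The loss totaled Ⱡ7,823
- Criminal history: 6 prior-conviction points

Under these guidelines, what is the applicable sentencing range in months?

Base offense level for environmental dumping: 13.
A1 applies: 13 − 1 = 12.
A2 applies: 12 + 1 = 13.
A3 applies (level before this adjustment is 13 ≥ 6, so +4): 13 + 4 = 17.
A4 applies (level before this adjustment is 17 ≥ 4, so +4): 17 + 4 = 21.
A5 applies: 21 + 3 = 24.
Level 24 exceeds the maximum of 17; capped at 17.
Final offense level: 17.
Criminal history: 6 prior points → Category I (0-7).
Level 17 falls in the 13-17 band.
Grid: Level 13-17 × Category I = 47-52 months.

47-52 months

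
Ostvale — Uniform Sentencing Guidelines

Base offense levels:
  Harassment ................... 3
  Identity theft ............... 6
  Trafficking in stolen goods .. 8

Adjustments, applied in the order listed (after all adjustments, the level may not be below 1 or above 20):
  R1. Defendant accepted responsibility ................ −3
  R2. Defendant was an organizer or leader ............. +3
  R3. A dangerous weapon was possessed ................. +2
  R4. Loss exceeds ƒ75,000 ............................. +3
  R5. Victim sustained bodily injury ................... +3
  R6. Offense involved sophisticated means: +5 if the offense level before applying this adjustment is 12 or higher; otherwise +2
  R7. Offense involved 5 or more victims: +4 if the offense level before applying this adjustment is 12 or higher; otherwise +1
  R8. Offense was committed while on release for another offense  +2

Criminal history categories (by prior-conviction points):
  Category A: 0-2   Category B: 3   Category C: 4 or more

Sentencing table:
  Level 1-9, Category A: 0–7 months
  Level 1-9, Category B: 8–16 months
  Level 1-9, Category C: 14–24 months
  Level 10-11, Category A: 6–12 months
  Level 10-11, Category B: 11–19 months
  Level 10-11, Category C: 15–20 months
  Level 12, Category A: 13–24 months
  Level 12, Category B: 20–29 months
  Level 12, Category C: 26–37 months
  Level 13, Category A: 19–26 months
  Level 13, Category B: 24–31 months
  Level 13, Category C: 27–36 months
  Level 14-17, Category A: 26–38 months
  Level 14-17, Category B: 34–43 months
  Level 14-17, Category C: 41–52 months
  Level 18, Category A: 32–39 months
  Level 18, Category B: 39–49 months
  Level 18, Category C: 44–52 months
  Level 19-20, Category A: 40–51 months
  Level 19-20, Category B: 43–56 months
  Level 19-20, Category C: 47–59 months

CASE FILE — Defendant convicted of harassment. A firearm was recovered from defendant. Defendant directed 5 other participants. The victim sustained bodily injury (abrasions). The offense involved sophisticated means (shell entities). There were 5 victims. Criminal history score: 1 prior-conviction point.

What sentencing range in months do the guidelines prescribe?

26-38 months

Base offense level for harassment: 3.
R1 does not apply.
R2 applies: 3 + 3 = 6.
R3 applies: 6 + 2 = 8.
R4 does not apply.
R5 applies: 8 + 3 = 11.
R6 applies (level before this adjustment is 11 < 12, so +2): 11 + 2 = 13.
R7 applies (level before this adjustment is 13 ≥ 12, so +4): 13 + 4 = 17.
R8 does not apply.
Final offense level: 17.
Criminal history: 1 prior point → Category A (0-2).
Level 17 falls in the 14-17 band.
Grid: Level 14-17 × Category A = 26-38 months.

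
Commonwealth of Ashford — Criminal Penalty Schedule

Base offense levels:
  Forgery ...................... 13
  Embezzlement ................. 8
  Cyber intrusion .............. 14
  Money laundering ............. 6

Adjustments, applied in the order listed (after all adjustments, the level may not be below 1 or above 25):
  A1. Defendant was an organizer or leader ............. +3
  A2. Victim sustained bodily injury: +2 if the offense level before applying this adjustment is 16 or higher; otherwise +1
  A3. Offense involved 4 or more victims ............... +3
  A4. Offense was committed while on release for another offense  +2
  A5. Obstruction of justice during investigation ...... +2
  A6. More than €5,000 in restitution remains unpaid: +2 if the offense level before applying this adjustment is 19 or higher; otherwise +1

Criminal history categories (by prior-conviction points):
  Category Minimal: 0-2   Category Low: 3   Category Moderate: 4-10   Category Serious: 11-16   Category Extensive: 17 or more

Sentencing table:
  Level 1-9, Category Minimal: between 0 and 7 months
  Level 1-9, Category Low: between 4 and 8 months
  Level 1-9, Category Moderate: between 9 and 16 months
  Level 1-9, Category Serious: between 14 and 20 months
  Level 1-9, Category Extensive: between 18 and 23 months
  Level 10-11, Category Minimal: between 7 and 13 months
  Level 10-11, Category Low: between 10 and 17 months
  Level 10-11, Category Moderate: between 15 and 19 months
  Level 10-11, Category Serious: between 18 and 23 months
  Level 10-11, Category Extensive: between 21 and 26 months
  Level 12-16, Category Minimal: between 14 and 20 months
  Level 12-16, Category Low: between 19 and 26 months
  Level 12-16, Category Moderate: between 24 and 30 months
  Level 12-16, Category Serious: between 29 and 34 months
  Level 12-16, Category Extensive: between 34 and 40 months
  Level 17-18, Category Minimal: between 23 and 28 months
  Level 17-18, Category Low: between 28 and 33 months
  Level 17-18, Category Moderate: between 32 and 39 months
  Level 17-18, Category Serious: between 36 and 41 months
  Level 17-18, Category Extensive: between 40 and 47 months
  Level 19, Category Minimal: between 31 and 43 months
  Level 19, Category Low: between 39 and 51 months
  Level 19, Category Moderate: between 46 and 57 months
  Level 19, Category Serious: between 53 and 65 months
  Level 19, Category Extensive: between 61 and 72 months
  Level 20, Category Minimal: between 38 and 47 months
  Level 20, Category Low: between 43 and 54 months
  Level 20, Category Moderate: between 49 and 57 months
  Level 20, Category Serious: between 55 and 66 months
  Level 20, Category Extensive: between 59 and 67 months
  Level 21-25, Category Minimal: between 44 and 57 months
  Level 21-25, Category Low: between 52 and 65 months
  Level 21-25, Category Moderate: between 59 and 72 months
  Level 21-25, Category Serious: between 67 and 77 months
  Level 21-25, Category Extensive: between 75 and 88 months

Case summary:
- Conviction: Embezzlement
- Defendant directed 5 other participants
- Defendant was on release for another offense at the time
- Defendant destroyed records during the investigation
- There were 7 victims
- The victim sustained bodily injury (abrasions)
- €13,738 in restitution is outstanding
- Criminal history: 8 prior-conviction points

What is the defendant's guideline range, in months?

Base offense level for embezzlement: 8.
A1 applies: 8 + 3 = 11.
A2 applies (level before this adjustment is 11 < 16, so +1): 11 + 1 = 12.
A3 applies: 12 + 3 = 15.
A4 applies: 15 + 2 = 17.
A5 applies: 17 + 2 = 19.
A6 applies (level before this adjustment is 19 ≥ 19, so +2): 19 + 2 = 21.
Final offense level: 21.
Criminal history: 8 prior points → Category Moderate (4-10).
Level 21 falls in the 21-25 band.
Grid: Level 21-25 × Category Moderate = 59-72 months.

59-72 months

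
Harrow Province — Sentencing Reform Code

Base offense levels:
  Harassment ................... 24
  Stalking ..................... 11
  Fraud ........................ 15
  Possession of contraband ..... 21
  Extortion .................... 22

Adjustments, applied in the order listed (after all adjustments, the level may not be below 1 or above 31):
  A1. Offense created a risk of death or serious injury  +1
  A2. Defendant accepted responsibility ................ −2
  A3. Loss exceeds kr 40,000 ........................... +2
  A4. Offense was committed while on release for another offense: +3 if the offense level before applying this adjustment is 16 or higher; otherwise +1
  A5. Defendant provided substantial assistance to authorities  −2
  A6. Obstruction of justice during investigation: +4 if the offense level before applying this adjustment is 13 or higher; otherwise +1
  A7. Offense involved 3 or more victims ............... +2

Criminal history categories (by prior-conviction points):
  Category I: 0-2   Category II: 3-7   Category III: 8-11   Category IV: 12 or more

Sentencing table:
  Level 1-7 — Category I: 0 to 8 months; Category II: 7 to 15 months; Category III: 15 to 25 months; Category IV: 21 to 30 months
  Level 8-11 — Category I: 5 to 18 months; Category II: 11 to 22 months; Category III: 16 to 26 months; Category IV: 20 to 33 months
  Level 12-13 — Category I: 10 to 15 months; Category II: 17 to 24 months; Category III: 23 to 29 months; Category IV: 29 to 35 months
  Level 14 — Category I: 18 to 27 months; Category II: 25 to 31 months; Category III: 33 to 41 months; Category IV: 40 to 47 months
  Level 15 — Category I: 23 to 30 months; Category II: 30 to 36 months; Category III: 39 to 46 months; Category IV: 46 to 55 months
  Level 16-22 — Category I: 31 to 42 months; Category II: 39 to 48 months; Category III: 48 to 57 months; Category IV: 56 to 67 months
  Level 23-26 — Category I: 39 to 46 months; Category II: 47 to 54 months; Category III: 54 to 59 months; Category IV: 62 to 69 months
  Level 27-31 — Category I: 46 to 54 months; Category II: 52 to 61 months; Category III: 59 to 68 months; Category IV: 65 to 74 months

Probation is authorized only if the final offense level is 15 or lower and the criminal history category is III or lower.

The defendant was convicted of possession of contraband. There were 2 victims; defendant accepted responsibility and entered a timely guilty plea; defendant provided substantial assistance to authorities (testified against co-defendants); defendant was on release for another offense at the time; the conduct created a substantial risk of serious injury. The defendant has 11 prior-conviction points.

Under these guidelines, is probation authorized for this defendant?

No

Base offense level for possession of contraband: 21.
A1 applies: 21 + 1 = 22.
A2 applies: 22 − 2 = 20.
A4 applies (level before this adjustment is 20 ≥ 16, so +3): 20 + 3 = 23.
A5 applies: 23 − 2 = 21.
A6 does not apply.
A7 does not apply.
Final offense level: 21.
Criminal history: 11 prior points → Category III (8-11).
Level 21 falls in the 16-22 band.
Grid: Level 16-22 × Category III = 48-57 months.
Probation check: level 21 > 15 and category III ≤ III → not eligible.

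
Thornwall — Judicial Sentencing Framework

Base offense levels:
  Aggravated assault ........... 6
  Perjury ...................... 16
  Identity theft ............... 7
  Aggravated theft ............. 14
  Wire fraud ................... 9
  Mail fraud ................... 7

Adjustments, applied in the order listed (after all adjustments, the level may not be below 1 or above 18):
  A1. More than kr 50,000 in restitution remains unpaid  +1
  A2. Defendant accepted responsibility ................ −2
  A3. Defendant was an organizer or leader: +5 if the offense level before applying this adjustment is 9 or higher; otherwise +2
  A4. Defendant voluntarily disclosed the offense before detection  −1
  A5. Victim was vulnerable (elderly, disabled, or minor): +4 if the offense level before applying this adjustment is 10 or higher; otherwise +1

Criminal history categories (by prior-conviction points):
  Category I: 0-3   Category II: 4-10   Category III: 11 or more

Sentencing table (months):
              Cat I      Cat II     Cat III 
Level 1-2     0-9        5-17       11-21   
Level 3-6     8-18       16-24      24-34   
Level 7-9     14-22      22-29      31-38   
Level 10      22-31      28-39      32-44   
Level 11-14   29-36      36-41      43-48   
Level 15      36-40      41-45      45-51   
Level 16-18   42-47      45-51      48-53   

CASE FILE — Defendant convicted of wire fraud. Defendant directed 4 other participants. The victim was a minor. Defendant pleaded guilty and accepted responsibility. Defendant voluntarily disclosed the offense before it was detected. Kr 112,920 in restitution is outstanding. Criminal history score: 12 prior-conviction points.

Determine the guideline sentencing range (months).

Base offense level for wire fraud: 9.
A1 applies: 9 + 1 = 10.
A2 applies: 10 − 2 = 8.
A3 applies (level before this adjustment is 8 < 9, so +2): 8 + 2 = 10.
A4 applies: 10 − 1 = 9.
A5 applies (level before this adjustment is 9 < 10, so +1): 9 + 1 = 10.
Final offense level: 10.
Criminal history: 12 prior points → Category III (11+).
Level 10 falls in the 10 band.
Grid: Level 10 × Category III = 32-44 months.

32-44 months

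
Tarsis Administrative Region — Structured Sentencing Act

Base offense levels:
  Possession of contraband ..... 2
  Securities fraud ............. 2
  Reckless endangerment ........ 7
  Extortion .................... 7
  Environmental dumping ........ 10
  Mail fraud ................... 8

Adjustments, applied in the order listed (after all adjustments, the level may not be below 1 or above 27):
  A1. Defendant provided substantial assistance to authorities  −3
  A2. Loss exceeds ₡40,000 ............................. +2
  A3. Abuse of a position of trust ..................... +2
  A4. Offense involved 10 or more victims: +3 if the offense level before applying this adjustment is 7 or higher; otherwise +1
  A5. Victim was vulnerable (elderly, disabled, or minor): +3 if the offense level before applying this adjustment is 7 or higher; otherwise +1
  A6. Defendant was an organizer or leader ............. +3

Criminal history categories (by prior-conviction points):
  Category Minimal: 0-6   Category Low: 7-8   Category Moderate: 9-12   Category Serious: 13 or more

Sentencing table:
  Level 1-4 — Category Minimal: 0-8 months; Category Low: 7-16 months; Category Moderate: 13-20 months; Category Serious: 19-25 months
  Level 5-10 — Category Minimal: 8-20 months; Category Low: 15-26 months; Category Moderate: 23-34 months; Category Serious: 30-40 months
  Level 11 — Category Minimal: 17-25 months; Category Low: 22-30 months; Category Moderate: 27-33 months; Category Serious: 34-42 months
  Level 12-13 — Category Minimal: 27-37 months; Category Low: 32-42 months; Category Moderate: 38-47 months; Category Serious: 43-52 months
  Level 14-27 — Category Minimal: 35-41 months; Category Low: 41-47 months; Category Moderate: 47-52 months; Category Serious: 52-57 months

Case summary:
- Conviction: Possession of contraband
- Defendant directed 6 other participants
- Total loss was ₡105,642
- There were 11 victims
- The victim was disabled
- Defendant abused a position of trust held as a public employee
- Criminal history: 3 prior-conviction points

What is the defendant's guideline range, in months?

27-37 months

Base offense level for possession of contraband: 2.
A2 applies: 2 + 2 = 4.
A3 applies: 4 + 2 = 6.
A4 applies (level before this adjustment is 6 < 7, so +1): 6 + 1 = 7.
A5 applies (level before this adjustment is 7 ≥ 7, so +3): 7 + 3 = 10.
A6 applies: 10 + 3 = 13.
Final offense level: 13.
Criminal history: 3 prior points → Category Minimal (0-6).
Level 13 falls in the 12-13 band.
Grid: Level 12-13 × Category Minimal = 27-37 months.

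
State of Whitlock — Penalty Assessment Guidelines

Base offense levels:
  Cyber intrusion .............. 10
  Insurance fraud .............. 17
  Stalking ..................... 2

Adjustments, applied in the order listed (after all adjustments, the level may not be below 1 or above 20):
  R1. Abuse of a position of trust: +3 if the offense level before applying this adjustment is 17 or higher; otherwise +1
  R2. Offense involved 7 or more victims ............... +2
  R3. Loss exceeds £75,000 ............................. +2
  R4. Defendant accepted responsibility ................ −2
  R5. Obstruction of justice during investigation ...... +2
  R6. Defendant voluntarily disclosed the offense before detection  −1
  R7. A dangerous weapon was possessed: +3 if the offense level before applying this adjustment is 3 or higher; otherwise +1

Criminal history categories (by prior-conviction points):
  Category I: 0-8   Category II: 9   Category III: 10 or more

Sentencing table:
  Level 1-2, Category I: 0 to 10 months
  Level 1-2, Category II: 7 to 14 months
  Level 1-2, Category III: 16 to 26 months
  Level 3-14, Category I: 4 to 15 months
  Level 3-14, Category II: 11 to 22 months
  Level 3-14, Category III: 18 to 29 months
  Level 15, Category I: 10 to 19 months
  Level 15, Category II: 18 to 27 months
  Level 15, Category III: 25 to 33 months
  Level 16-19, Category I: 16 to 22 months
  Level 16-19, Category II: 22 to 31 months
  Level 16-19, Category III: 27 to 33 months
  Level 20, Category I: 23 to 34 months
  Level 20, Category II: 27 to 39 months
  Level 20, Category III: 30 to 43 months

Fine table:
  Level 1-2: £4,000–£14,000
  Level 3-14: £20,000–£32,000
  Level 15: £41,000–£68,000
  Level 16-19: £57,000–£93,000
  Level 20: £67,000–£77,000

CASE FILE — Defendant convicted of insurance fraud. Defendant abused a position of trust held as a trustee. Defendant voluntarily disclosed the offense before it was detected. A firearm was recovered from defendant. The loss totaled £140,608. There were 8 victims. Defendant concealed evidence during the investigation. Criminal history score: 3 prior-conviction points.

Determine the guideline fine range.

£67,000–£77,000

Base offense level for insurance fraud: 17.
R1 applies (level before this adjustment is 17 ≥ 17, so +3): 17 + 3 = 20.
R2 applies: 20 + 2 = 22.
R3 applies: 22 + 2 = 24.
R4 does not apply.
R5 applies: 24 + 2 = 26.
R6 applies: 26 − 1 = 25.
R7 applies (level before this adjustment is 25 ≥ 3, so +3): 25 + 3 = 28.
Level 28 exceeds the maximum of 20; capped at 20.
Final offense level: 20.
Level 20 falls in the 20 band.
Fine table: Level 20 → £67,000–£77,000.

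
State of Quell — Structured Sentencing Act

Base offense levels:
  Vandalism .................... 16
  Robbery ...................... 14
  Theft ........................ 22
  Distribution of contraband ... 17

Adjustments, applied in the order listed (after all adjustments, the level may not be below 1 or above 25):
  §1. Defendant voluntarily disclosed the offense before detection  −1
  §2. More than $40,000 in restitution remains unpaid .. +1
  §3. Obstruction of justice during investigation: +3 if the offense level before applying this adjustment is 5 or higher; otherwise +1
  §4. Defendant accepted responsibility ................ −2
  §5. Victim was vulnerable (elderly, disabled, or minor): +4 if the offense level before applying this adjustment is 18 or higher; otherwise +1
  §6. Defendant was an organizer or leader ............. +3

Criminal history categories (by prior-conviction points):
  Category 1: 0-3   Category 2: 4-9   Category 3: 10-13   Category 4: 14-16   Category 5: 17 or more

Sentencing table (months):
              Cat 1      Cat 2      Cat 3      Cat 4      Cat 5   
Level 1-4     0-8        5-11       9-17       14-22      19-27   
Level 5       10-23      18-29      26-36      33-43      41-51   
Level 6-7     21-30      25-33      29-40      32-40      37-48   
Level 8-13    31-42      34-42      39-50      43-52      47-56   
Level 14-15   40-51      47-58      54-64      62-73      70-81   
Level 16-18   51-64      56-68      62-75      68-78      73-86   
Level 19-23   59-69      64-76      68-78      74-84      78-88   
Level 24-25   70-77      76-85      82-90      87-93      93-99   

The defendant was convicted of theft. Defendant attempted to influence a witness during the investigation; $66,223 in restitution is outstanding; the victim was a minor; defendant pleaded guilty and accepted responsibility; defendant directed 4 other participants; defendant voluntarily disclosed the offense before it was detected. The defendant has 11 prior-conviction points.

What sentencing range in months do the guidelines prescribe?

Base offense level for theft: 22.
§1 applies: 22 − 1 = 21.
§2 applies: 21 + 1 = 22.
§3 applies (level before this adjustment is 22 ≥ 5, so +3): 22 + 3 = 25.
§4 applies: 25 − 2 = 23.
§5 applies (level before this adjustment is 23 ≥ 18, so +4): 23 + 4 = 27.
§6 applies: 27 + 3 = 30.
Level 30 exceeds the maximum of 25; capped at 25.
Final offense level: 25.
Criminal history: 11 prior points → Category 3 (10-13).
Level 25 falls in the 24-25 band.
Grid: Level 24-25 × Category 3 = 82-90 months.

82-90 months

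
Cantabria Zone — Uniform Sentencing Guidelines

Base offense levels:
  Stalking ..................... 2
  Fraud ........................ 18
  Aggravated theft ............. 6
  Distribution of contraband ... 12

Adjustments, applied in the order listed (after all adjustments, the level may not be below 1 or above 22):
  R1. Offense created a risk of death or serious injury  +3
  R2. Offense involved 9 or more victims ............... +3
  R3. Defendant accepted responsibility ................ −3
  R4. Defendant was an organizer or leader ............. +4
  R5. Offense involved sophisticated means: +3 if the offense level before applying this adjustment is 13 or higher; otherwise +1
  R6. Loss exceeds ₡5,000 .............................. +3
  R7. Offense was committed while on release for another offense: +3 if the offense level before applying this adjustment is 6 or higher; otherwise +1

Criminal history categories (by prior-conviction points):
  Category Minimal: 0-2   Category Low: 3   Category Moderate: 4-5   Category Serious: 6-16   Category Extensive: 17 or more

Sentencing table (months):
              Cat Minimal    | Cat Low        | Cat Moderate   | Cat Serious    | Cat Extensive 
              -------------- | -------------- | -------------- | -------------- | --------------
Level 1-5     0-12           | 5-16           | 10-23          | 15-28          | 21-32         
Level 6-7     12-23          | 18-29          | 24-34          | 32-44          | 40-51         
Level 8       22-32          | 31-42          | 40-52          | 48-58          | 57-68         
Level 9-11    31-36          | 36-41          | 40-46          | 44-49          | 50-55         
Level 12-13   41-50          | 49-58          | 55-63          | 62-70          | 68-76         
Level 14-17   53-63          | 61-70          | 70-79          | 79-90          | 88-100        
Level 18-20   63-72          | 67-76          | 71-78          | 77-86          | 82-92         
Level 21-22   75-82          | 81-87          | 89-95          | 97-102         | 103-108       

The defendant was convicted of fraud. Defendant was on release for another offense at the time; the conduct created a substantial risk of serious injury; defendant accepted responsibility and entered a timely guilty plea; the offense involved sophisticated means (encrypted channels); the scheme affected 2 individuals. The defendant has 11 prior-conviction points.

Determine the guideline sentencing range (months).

97-102 months

Base offense level for fraud: 18.
R1 applies: 18 + 3 = 21.
R2 does not apply.
R3 applies: 21 − 3 = 18.
R4 does not apply.
R5 applies (level before this adjustment is 18 ≥ 13, so +3): 18 + 3 = 21.
R6 does not apply.
R7 applies (level before this adjustment is 21 ≥ 6, so +3): 21 + 3 = 24.
Level 24 exceeds the maximum of 22; capped at 22.
Final offense level: 22.
Criminal history: 11 prior points → Category Serious (6-16).
Level 22 falls in the 21-22 band.
Grid: Level 21-22 × Category Serious = 97-102 months.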